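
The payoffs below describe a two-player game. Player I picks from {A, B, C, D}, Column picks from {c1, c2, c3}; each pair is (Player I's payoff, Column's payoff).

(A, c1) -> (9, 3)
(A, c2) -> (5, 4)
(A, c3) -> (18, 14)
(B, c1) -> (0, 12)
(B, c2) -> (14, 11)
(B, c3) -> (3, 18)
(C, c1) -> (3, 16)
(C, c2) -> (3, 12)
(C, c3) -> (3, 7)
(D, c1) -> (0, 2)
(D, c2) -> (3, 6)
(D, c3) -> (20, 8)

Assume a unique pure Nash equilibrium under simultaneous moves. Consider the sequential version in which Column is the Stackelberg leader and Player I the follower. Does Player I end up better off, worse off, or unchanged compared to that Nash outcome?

worse off

Work backward from Player I's decision.
- c1: BR = A, leader payoff 3.
- c2: BR = B, leader payoff 11.
- c3: BR = D, leader payoff 8.
Column's induced payoffs are 3, 11, 8, so Column commits to c2. Subgame-perfect outcome: (B, c2) with payoffs (14, 11).
Under simultaneous play:
Player I's best replies: c1→A; c2→B; c3→D.
Column's best replies: A→c3; B→c3; C→c1; D→c3.
Only (D, c3) has each player best-responding; Nash payoffs (20, 8).
Player I earns 14 sequentially versus 20 at the Nash outcome: worse off.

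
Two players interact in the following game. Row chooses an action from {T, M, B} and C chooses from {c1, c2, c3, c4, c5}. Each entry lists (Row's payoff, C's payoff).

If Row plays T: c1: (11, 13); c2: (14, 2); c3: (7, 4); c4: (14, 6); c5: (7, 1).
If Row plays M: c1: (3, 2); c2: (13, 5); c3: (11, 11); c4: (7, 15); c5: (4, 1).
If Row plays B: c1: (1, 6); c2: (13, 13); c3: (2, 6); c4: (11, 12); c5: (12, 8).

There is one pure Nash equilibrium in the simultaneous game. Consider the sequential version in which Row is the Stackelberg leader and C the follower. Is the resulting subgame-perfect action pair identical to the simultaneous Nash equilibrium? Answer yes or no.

no

Work backward from C's decision.
- T: C compares 13, 2, 4, 6, 1 and picks c1; Row would get 11.
- M: C compares 2, 5, 11, 15, 1 and picks c4; Row would get 7.
- B: C compares 6, 13, 6, 12, 8 and picks c2; Row would get 13.
Row's induced payoffs are 11, 7, 13, so Row commits to B. Subgame-perfect outcome: (B, c2) with payoffs (13, 13).
Under simultaneous play:
Row's best replies: c1→T; c2→T; c3→M; c4→T; c5→B.
C's best replies: T→c1; M→c4; B→c2.
Only (T, c1) has each player best-responding; Nash payoffs (11, 13).
Sequential outcome (B, c2) differs from the Nash profile (T, c1).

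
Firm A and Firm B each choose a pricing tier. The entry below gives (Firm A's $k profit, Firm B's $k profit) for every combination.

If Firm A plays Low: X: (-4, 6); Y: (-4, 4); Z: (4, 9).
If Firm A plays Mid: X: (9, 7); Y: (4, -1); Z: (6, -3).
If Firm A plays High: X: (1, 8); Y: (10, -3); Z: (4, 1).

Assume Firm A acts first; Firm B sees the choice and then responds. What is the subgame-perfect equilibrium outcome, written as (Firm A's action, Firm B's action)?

(Mid, X)

Solve by backward induction (Firm A leads).
- Low: BR = Z, leader payoff 4.
- Mid: BR = X, leader payoff 9.
- High: BR = X, leader payoff 1.
Maximizing over 4, 9, 1, Firm A chooses Mid. Subgame-perfect outcome: (Mid, X) with payoffs (9, 7).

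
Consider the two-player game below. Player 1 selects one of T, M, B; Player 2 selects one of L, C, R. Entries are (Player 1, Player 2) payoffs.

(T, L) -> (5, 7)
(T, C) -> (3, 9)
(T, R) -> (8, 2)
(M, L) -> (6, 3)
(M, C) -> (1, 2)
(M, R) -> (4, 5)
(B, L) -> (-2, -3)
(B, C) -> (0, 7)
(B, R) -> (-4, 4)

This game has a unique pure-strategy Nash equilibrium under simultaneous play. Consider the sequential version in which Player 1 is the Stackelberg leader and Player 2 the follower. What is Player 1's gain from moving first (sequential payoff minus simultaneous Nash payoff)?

Player 2 best-responds to each possible Player 1 move:
- T: BR = C, leader payoff 3.
- M: BR = R, leader payoff 4.
- B: BR = C, leader payoff 0.
Among 3, 4, 0, the best is 4 at M. Subgame-perfect outcome: (M, R) with payoffs (4, 5).
Now find the simultaneous Nash equilibrium.
Player 1's best replies: L→M; C→T; R→T.
Player 2's best replies: T→C; M→R; B→C.
The unique mutual best reply is (T, C), giving (3, 9).
Player 1's commitment gain: 4 − 3 = 1.

1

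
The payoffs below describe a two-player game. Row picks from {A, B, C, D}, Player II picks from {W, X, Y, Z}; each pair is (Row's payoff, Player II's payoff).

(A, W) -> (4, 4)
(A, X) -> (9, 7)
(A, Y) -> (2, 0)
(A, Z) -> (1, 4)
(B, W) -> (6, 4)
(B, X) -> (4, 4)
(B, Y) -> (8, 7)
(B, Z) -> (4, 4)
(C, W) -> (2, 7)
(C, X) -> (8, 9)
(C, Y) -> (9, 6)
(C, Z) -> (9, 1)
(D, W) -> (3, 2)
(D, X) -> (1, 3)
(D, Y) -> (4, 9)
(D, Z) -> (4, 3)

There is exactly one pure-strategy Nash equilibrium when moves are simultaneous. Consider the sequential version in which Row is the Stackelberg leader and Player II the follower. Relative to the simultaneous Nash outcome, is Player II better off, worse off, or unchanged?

Solve by backward induction (Row leads).
- A: Player II compares 4, 7, 0, 4 and picks X; Row would get 9.
- B: Player II compares 4, 4, 7, 4 and picks Y; Row would get 8.
- C: Player II compares 7, 9, 6, 1 and picks X; Row would get 8.
- D: Player II compares 2, 3, 9, 3 and picks Y; Row would get 4.
Row's induced payoffs are 9, 8, 8, 4, so Row commits to A. Subgame-perfect outcome: (A, X) with payoffs (9, 7).
Under simultaneous play:
Row's best replies: W→B; X→A; Y→C; Z→C.
Player II's best replies: A→X; B→Y; C→X; D→Y.
Only (A, X) has each player best-responding; Nash payoffs (9, 7).
Player II earns 7 sequentially versus 7 at the Nash outcome: unchanged.

unchanged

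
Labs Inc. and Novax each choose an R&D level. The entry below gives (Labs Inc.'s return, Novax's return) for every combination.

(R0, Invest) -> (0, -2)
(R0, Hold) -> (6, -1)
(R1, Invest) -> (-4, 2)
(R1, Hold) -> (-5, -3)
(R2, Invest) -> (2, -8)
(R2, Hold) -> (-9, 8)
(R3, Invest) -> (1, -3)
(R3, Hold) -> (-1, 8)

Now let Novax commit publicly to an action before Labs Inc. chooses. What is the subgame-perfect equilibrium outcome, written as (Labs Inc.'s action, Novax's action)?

(R0, Hold)

Work backward from Labs Inc.'s decision.
- Invest → Labs Inc. plays R2 (best of 0, -4, 2, 1); Novax gets -8.
- Hold → Labs Inc. plays R0 (best of 6, -5, -9, -1); Novax gets -1.
Among -8, -1, the best is -1 at Hold. Subgame-perfect outcome: (R0, Hold) with payoffs (6, -1).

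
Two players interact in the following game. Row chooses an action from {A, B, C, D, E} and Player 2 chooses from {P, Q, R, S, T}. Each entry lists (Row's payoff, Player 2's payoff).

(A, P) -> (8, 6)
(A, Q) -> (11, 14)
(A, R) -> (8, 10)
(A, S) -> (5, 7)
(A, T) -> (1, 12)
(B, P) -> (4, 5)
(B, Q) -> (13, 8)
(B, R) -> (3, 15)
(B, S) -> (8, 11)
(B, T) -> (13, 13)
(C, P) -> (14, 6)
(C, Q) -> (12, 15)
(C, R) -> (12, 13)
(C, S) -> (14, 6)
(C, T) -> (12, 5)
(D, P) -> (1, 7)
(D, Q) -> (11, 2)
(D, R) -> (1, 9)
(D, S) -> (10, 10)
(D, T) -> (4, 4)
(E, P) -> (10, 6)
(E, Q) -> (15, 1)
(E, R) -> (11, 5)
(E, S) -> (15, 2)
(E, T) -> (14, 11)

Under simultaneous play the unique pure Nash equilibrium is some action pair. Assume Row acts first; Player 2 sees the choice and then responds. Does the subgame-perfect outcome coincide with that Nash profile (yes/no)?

yes

Work backward from Player 2's decision.
- A: BR = Q, leader payoff 11.
- B: BR = R, leader payoff 3.
- C: BR = Q, leader payoff 12.
- D: BR = S, leader payoff 10.
- E: BR = T, leader payoff 14.
Row's induced payoffs are 11, 3, 12, 10, 14, so Row commits to E. Subgame-perfect outcome: (E, T) with payoffs (14, 11).
For the simultaneous game, intersect best replies.
Row's best replies: P→C; Q→E; R→C; S→E; T→E.
Player 2's best replies: A→Q; B→R; C→Q; D→S; E→T.
The unique mutual best reply is (E, T), giving (14, 11).
Sequential outcome (E, T) coincides with the Nash profile (E, T).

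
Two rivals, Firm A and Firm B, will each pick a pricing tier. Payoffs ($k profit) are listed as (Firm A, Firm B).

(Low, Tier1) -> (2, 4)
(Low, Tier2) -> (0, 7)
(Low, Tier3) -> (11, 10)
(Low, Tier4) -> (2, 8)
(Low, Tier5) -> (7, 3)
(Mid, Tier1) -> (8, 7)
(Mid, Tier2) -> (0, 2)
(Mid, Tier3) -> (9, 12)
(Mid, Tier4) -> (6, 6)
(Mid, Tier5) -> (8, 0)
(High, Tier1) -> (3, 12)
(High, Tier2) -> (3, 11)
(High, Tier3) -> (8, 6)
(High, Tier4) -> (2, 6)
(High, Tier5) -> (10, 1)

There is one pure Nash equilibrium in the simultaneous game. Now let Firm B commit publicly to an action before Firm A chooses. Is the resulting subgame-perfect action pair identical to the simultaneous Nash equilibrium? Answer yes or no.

no

Firm A best-responds to each possible Firm B move:
- Tier1 → Firm A plays Mid (best of 2, 8, 3); Firm B gets 7.
- Tier2 → Firm A plays High (best of 0, 0, 3); Firm B gets 11.
- Tier3 → Firm A plays Low (best of 11, 9, 8); Firm B gets 10.
- Tier4 → Firm A plays Mid (best of 2, 6, 2); Firm B gets 6.
- Tier5 → Firm A plays High (best of 7, 8, 10); Firm B gets 1.
Maximizing over 7, 11, 10, 6, 1, Firm B chooses Tier2. Subgame-perfect outcome: (High, Tier2) with payoffs (3, 11).
Under simultaneous play:
Firm A's best replies: Tier1→Mid; Tier2→High; Tier3→Low; Tier4→Mid; Tier5→High.
Firm B's best replies: Low→Tier3; Mid→Tier3; High→Tier1.
Only (Low, Tier3) has each player best-responding; Nash payoffs (11, 10).
Sequential outcome (High, Tier2) differs from the Nash profile (Low, Tier3).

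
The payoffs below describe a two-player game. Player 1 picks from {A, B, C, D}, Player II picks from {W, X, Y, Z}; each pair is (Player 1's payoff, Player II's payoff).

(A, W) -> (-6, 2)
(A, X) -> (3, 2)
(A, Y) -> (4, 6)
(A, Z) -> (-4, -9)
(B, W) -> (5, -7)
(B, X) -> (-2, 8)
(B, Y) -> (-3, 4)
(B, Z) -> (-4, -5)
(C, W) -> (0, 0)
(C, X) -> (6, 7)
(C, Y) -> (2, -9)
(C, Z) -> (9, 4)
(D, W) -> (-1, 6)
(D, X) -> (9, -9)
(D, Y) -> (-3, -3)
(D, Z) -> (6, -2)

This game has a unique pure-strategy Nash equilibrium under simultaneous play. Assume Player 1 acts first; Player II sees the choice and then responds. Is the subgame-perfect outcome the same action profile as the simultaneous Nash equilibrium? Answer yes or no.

Solve by backward induction (Player 1 leads).
- A: Player II compares 2, 2, 6, -9 and picks Y; Player 1 would get 4.
- B: Player II compares -7, 8, 4, -5 and picks X; Player 1 would get -2.
- C: Player II compares 0, 7, -9, 4 and picks X; Player 1 would get 6.
- D: Player II compares 6, -9, -3, -2 and picks W; Player 1 would get -1.
Player 1's induced payoffs are 4, -2, 6, -1, so Player 1 commits to C. Subgame-perfect outcome: (C, X) with payoffs (6, 7).
For the simultaneous game, intersect best replies.
Player 1's best replies: W→B; X→D; Y→A; Z→C.
Player II's best replies: A→Y; B→X; C→X; D→W.
Only (A, Y) has each player best-responding; Nash payoffs (4, 6).
Sequential outcome (C, X) differs from the Nash profile (A, Y).

no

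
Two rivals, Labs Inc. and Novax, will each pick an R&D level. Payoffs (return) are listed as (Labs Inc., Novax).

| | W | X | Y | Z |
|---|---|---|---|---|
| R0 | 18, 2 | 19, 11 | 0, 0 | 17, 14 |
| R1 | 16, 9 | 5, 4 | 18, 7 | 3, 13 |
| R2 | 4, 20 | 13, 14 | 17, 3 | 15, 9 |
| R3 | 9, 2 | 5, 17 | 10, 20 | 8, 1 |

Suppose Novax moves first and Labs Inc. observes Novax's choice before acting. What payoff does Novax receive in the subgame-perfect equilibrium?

14

Solve by backward induction (Novax leads).
- W: BR = R0, leader payoff 2.
- X: BR = R0, leader payoff 11.
- Y: BR = R1, leader payoff 7.
- Z: BR = R0, leader payoff 14.
Maximizing over 2, 11, 7, 14, Novax chooses Z. Subgame-perfect outcome: (R0, Z) with payoffs (17, 14).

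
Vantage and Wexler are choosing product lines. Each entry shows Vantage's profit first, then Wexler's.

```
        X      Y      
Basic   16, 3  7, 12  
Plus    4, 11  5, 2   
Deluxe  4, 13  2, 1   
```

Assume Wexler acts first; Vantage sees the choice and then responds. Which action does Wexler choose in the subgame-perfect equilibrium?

Solve by backward induction (Wexler leads).
- X: Vantage compares 16, 4, 4 and picks Basic; Wexler would get 3.
- Y: Vantage compares 7, 5, 2 and picks Basic; Wexler would get 12.
Among 3, 12, the best is 12 at Y. Subgame-perfect outcome: (Basic, Y) with payoffs (7, 12).

Y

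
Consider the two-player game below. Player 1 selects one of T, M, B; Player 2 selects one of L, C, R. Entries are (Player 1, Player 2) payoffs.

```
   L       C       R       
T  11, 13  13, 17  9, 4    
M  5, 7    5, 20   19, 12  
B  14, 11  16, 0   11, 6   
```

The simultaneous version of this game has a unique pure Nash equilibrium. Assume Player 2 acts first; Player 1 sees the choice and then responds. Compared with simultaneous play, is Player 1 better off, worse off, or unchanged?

Backward induction with Player 2 moving first.
- L → Player 1 plays B (best of 11, 5, 14); Player 2 gets 11.
- C → Player 1 plays B (best of 13, 5, 16); Player 2 gets 0.
- R → Player 1 plays M (best of 9, 19, 11); Player 2 gets 12.
Among 11, 0, 12, the best is 12 at R. Subgame-perfect outcome: (M, R) with payoffs (19, 12).
Under simultaneous play:
Player 1's best replies: L→B; C→B; R→M.
Player 2's best replies: T→C; M→C; B→L.
Only (B, L) has each player best-responding; Nash payoffs (14, 11).
Player 1 earns 19 sequentially versus 14 at the Nash outcome: better off.

better off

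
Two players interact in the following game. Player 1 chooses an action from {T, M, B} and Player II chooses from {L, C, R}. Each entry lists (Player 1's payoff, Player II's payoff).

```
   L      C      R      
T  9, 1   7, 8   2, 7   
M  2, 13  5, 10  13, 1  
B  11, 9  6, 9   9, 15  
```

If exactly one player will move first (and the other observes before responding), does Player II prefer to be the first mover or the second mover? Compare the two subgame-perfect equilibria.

second

If Player 1 leads: Player II's best replies are T→C, M→L, B→R; Player 1's induced payoffs 7, 2, 9; outcome (B, R), payoffs (9, 15).
If Player II leads: Player 1's best replies are L→B, C→T, R→M; Player II's induced payoffs 9, 8, 1; outcome (B, L), payoffs (11, 9).
Player II gets 9 moving first and 15 moving second, so Player II prefers to move second.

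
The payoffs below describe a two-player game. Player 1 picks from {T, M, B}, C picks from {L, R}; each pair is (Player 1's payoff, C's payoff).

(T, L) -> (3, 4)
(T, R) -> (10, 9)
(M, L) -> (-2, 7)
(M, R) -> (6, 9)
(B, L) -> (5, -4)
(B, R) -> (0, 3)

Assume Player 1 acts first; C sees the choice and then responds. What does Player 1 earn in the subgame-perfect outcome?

10

Work backward from C's decision.
- T: BR = R, leader payoff 10.
- M: BR = R, leader payoff 6.
- B: BR = R, leader payoff 0.
Maximizing over 10, 6, 0, Player 1 chooses T. Subgame-perfect outcome: (T, R) with payoffs (10, 9).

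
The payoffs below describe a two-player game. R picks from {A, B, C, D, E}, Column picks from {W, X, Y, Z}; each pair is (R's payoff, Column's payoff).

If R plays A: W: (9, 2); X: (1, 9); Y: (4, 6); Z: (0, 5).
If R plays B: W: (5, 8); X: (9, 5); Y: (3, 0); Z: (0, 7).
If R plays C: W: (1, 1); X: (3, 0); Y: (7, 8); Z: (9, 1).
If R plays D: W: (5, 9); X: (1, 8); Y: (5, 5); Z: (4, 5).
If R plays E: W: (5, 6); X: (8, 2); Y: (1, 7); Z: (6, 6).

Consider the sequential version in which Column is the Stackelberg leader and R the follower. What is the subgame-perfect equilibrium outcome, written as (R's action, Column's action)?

Backward induction with Column moving first.
- W: BR = A, leader payoff 2.
- X: BR = B, leader payoff 5.
- Y: BR = C, leader payoff 8.
- Z: BR = C, leader payoff 1.
Maximizing over 2, 5, 8, 1, Column chooses Y. Subgame-perfect outcome: (C, Y) with payoffs (7, 8).

(C, Y)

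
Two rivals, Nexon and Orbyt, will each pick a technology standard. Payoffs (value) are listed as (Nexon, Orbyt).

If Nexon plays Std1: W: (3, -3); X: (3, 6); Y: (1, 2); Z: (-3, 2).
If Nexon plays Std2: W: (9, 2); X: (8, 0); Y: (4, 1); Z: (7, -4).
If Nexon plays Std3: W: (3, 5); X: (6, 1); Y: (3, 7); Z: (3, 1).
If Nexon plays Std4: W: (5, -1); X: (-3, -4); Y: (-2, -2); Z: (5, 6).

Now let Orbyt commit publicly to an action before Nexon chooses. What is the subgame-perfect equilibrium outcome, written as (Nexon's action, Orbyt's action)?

(Std2, W)

Work backward from Nexon's decision.
- W: Nexon compares 3, 9, 3, 5 and picks Std2; Orbyt would get 2.
- X: Nexon compares 3, 8, 6, -3 and picks Std2; Orbyt would get 0.
- Y: Nexon compares 1, 4, 3, -2 and picks Std2; Orbyt would get 1.
- Z: Nexon compares -3, 7, 3, 5 and picks Std2; Orbyt would get -4.
Orbyt's induced payoffs are 2, 0, 1, -4, so Orbyt commits to W. Subgame-perfect outcome: (Std2, W) with payoffs (9, 2).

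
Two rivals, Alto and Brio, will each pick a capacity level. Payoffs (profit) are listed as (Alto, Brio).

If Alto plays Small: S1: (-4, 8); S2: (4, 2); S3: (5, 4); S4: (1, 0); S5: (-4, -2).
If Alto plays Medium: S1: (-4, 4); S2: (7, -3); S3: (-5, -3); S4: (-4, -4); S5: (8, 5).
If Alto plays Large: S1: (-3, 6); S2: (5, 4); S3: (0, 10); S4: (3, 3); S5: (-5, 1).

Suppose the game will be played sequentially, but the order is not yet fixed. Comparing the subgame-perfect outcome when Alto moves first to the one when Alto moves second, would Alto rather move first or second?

first

If Alto leads: Brio's best replies are Small→S1, Medium→S5, Large→S3; Alto's induced payoffs -4, 8, 0; outcome (Medium, S5), payoffs (8, 5).
If Brio leads: Alto's best replies are S1→Large, S2→Medium, S3→Small, S4→Large, S5→Medium; Brio's induced payoffs 6, -3, 4, 3, 5; outcome (Large, S1), payoffs (-3, 6).
Alto gets 8 moving first and -3 moving second, so Alto prefers to move first.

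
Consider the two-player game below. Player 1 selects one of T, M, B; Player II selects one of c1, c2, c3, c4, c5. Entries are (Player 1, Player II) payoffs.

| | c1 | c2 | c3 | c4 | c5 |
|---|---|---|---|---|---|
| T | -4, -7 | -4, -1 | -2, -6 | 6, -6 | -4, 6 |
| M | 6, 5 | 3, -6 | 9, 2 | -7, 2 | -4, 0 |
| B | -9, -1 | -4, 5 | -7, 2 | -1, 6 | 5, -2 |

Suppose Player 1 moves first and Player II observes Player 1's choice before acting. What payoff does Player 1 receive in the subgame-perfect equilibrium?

Player II best-responds to each possible Player 1 move:
- T: Player II compares -7, -1, -6, -6, 6 and picks c5; Player 1 would get -4.
- M: Player II compares 5, -6, 2, 2, 0 and picks c1; Player 1 would get 6.
- B: Player II compares -1, 5, 2, 6, -2 and picks c4; Player 1 would get -1.
Player 1's induced payoffs are -4, 6, -1, so Player 1 commits to M. Subgame-perfect outcome: (M, c1) with payoffs (6, 5).

6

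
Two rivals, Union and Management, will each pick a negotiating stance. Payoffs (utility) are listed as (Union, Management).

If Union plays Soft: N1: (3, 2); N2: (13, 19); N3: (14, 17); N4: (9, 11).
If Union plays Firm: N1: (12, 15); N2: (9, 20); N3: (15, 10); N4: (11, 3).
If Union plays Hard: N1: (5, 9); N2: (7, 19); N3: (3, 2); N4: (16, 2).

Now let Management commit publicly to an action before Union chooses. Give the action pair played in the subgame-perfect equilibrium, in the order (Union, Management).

Work backward from Union's decision.
- N1 → Union plays Firm (best of 3, 12, 5); Management gets 15.
- N2 → Union plays Soft (best of 13, 9, 7); Management gets 19.
- N3 → Union plays Firm (best of 14, 15, 3); Management gets 10.
- N4 → Union plays Hard (best of 9, 11, 16); Management gets 2.
Management's induced payoffs are 15, 19, 10, 2, so Management commits to N2. Subgame-perfect outcome: (Soft, N2) with payoffs (13, 19).

(Soft, N2)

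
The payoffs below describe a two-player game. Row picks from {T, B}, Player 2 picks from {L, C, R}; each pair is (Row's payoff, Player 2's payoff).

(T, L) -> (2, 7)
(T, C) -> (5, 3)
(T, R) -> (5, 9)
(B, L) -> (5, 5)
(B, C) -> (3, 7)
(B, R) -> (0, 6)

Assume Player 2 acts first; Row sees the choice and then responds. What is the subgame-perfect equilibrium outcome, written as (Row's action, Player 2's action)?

Row best-responds to each possible Player 2 move:
- L: BR = B, leader payoff 5.
- C: BR = T, leader payoff 3.
- R: BR = T, leader payoff 9.
Player 2's induced payoffs are 5, 3, 9, so Player 2 commits to R. Subgame-perfect outcome: (T, R) with payoffs (5, 9).

(T, R)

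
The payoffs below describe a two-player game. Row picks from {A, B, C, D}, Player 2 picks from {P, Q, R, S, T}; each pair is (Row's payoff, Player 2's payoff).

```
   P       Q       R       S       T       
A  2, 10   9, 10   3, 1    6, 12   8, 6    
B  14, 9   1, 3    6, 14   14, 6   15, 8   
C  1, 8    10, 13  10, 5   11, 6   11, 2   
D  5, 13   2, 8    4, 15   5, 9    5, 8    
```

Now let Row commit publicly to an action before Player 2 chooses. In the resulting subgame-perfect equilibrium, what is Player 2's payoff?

Backward induction with Row moving first.
- A: BR = S, leader payoff 6.
- B: BR = R, leader payoff 6.
- C: BR = Q, leader payoff 10.
- D: BR = R, leader payoff 4.
Maximizing over 6, 6, 10, 4, Row chooses C. Subgame-perfect outcome: (C, Q) with payoffs (10, 13).

13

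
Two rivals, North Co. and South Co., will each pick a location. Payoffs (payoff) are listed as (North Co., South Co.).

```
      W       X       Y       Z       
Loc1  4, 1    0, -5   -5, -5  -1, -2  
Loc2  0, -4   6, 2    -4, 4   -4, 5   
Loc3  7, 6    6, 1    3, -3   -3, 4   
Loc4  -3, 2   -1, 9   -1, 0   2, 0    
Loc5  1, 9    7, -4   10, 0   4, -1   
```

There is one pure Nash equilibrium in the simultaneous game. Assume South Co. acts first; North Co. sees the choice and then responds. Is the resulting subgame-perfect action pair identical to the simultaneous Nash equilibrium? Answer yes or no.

yes

North Co. best-responds to each possible South Co. move:
- W → North Co. plays Loc3 (best of 4, 0, 7, -3, 1); South Co. gets 6.
- X → North Co. plays Loc5 (best of 0, 6, 6, -1, 7); South Co. gets -4.
- Y → North Co. plays Loc5 (best of -5, -4, 3, -1, 10); South Co. gets 0.
- Z → North Co. plays Loc5 (best of -1, -4, -3, 2, 4); South Co. gets -1.
Among 6, -4, 0, -1, the best is 6 at W. Subgame-perfect outcome: (Loc3, W) with payoffs (7, 6).
Under simultaneous play:
North Co.'s best replies: W→Loc3; X→Loc5; Y→Loc5; Z→Loc5.
South Co.'s best replies: Loc1→W; Loc2→Z; Loc3→W; Loc4→X; Loc5→W.
Only (Loc3, W) has each player best-responding; Nash payoffs (7, 6).
Sequential outcome (Loc3, W) coincides with the Nash profile (Loc3, W).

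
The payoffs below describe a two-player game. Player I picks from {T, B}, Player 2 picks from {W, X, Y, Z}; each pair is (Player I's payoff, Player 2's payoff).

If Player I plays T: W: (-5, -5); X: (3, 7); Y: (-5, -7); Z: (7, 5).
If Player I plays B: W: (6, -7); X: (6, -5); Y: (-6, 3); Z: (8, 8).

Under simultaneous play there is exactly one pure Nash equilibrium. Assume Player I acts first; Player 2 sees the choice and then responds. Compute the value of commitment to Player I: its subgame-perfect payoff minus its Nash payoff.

0

Work backward from Player 2's decision.
- T: BR = X, leader payoff 3.
- B: BR = Z, leader payoff 8.
Maximizing over 3, 8, Player I chooses B. Subgame-perfect outcome: (B, Z) with payoffs (8, 8).
Now find the simultaneous Nash equilibrium.
Player I's best replies: W→B; X→B; Y→T; Z→B.
Player 2's best replies: T→X; B→Z.
The unique mutual best reply is (B, Z), giving (8, 8).
Player I's commitment gain: 8 − 8 = 0.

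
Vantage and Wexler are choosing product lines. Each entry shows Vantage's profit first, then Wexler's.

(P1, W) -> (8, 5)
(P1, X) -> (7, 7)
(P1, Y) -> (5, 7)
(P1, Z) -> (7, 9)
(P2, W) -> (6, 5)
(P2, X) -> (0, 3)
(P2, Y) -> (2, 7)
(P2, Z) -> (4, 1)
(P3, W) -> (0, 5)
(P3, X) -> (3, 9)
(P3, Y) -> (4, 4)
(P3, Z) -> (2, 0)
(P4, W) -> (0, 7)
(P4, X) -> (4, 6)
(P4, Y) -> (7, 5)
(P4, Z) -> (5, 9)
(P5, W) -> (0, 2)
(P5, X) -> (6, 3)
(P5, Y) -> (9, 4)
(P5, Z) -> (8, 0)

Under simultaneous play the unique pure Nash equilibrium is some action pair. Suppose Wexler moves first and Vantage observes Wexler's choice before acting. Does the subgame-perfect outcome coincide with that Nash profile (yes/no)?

Vantage best-responds to each possible Wexler move:
- W → Vantage plays P1 (best of 8, 6, 0, 0, 0); Wexler gets 5.
- X → Vantage plays P1 (best of 7, 0, 3, 4, 6); Wexler gets 7.
- Y → Vantage plays P5 (best of 5, 2, 4, 7, 9); Wexler gets 4.
- Z → Vantage plays P5 (best of 7, 4, 2, 5, 8); Wexler gets 0.
Among 5, 7, 4, 0, the best is 7 at X. Subgame-perfect outcome: (P1, X) with payoffs (7, 7).
For the simultaneous game, intersect best replies.
Vantage's best replies: W→P1; X→P1; Y→P5; Z→P5.
Wexler's best replies: P1→Z; P2→Y; P3→X; P4→Z; P5→Y.
The unique mutual best reply is (P5, Y), giving (9, 4).
Sequential outcome (P1, X) differs from the Nash profile (P5, Y).

no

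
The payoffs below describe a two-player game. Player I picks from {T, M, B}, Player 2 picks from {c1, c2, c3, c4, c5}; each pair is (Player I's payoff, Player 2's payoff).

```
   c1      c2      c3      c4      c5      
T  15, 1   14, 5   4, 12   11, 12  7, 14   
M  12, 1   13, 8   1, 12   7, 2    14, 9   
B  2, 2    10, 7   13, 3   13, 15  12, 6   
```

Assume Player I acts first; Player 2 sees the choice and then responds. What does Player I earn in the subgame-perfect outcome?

Backward induction with Player I moving first.
- T: Player 2 compares 1, 5, 12, 12, 14 and picks c5; Player I would get 7.
- M: Player 2 compares 1, 8, 12, 2, 9 and picks c3; Player I would get 1.
- B: Player 2 compares 2, 7, 3, 15, 6 and picks c4; Player I would get 13.
Among 7, 1, 13, the best is 13 at B. Subgame-perfect outcome: (B, c4) with payoffs (13, 15).

13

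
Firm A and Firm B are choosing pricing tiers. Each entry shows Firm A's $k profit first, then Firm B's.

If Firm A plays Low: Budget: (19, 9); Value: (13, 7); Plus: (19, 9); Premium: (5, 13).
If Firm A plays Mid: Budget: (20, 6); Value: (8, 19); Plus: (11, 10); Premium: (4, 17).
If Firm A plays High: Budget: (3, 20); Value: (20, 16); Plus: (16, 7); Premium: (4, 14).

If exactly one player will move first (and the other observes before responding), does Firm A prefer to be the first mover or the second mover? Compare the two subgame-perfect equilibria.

second

If Firm A leads: Firm B's best replies are Low→Premium, Mid→Value, High→Budget; Firm A's induced payoffs 5, 8, 3; outcome (Mid, Value), payoffs (8, 19).
If Firm B leads: Firm A's best replies are Budget→Mid, Value→High, Plus→Low, Premium→Low; Firm B's induced payoffs 6, 16, 9, 13; outcome (High, Value), payoffs (20, 16).
Firm A gets 8 moving first and 20 moving second, so Firm A prefers to move second.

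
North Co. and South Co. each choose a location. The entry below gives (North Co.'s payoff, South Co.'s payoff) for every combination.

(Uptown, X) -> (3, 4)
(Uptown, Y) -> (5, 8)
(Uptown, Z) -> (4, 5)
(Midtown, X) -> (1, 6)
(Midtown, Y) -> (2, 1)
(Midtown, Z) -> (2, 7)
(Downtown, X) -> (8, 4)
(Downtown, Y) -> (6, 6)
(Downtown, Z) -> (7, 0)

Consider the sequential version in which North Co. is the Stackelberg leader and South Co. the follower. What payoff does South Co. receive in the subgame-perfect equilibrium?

6

Backward induction with North Co. moving first.
- Uptown: South Co. compares 4, 8, 5 and picks Y; North Co. would get 5.
- Midtown: South Co. compares 6, 1, 7 and picks Z; North Co. would get 2.
- Downtown: South Co. compares 4, 6, 0 and picks Y; North Co. would get 6.
Among 5, 2, 6, the best is 6 at Downtown. Subgame-perfect outcome: (Downtown, Y) with payoffs (6, 6).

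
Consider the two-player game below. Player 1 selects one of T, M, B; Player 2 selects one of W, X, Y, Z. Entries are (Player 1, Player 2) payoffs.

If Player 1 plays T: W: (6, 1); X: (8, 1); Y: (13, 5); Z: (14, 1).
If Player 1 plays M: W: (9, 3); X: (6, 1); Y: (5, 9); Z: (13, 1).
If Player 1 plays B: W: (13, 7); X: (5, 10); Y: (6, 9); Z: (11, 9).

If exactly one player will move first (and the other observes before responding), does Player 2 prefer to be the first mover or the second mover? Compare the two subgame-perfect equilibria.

first

If Player 1 leads: Player 2's best replies are T→Y, M→Y, B→X; Player 1's induced payoffs 13, 5, 5; outcome (T, Y), payoffs (13, 5).
If Player 2 leads: Player 1's best replies are W→B, X→T, Y→T, Z→T; Player 2's induced payoffs 7, 1, 5, 1; outcome (B, W), payoffs (13, 7).
Player 2 gets 7 moving first and 5 moving second, so Player 2 prefers to move first.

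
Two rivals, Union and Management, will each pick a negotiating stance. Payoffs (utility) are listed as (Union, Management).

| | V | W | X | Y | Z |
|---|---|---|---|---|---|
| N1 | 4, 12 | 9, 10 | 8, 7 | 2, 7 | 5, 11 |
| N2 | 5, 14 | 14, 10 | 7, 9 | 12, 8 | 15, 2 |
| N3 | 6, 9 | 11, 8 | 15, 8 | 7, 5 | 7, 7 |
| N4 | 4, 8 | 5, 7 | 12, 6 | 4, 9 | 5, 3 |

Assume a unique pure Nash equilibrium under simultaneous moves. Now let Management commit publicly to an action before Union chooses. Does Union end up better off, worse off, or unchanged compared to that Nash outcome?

better off

Backward induction with Management moving first.
- V: BR = N3, leader payoff 9.
- W: BR = N2, leader payoff 10.
- X: BR = N3, leader payoff 8.
- Y: BR = N2, leader payoff 8.
- Z: BR = N2, leader payoff 2.
Management's induced payoffs are 9, 10, 8, 8, 2, so Management commits to W. Subgame-perfect outcome: (N2, W) with payoffs (14, 10).
Under simultaneous play:
Union's best replies: V→N3; W→N2; X→N3; Y→N2; Z→N2.
Management's best replies: N1→V; N2→V; N3→V; N4→Y.
The unique mutual best reply is (N3, V), giving (6, 9).
Union earns 14 sequentially versus 6 at the Nash outcome: better off.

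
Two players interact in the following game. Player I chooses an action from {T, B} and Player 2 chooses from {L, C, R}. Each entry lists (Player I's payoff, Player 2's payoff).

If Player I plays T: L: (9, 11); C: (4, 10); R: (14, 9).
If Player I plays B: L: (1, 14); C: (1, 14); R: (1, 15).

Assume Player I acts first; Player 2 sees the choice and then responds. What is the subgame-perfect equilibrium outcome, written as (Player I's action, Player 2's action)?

(T, L)

Player 2 best-responds to each possible Player I move:
- T: BR = L, leader payoff 9.
- B: BR = R, leader payoff 1.
Player I's induced payoffs are 9, 1, so Player I commits to T. Subgame-perfect outcome: (T, L) with payoffs (9, 11).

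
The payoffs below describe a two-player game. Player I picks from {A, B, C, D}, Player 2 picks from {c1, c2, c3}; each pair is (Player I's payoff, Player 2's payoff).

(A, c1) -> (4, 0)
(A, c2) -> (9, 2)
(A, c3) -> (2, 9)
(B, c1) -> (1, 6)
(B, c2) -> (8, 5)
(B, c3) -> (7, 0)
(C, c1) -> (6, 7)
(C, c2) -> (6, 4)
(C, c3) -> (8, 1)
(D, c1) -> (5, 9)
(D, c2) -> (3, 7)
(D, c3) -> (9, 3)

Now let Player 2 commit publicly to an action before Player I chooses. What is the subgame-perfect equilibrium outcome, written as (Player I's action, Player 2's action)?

(C, c1)

Backward induction with Player 2 moving first.
- c1: Player I compares 4, 1, 6, 5 and picks C; Player 2 would get 7.
- c2: Player I compares 9, 8, 6, 3 and picks A; Player 2 would get 2.
- c3: Player I compares 2, 7, 8, 9 and picks D; Player 2 would get 3.
Maximizing over 7, 2, 3, Player 2 chooses c1. Subgame-perfect outcome: (C, c1) with payoffs (6, 7).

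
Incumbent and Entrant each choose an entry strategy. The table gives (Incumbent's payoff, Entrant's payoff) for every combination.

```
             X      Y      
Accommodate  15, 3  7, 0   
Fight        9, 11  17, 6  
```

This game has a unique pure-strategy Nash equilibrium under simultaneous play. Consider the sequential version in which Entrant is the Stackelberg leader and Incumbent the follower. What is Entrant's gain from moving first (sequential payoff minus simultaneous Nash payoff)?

Backward induction with Entrant moving first.
- X: BR = Accommodate, leader payoff 3.
- Y: BR = Fight, leader payoff 6.
Entrant's induced payoffs are 3, 6, so Entrant commits to Y. Subgame-perfect outcome: (Fight, Y) with payoffs (17, 6).
Now find the simultaneous Nash equilibrium.
Incumbent's best replies: X→Accommodate; Y→Fight.
Entrant's best replies: Accommodate→X; Fight→X.
The unique mutual best reply is (Accommodate, X), giving (15, 3).
Entrant's commitment gain: 6 − 3 = 3.

3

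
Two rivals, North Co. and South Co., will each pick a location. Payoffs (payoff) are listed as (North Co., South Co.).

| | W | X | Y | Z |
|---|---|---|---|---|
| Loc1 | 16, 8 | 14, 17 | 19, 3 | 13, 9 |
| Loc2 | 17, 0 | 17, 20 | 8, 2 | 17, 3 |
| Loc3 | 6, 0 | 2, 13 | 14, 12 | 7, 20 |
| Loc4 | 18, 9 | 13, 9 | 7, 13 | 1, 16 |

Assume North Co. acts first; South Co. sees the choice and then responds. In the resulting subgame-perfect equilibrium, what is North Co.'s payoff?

Solve by backward induction (North Co. leads).
- Loc1 → South Co. plays X (best of 8, 17, 3, 9); North Co. gets 14.
- Loc2 → South Co. plays X (best of 0, 20, 2, 3); North Co. gets 17.
- Loc3 → South Co. plays Z (best of 0, 13, 12, 20); North Co. gets 7.
- Loc4 → South Co. plays Z (best of 9, 9, 13, 16); North Co. gets 1.
North Co.'s induced payoffs are 14, 17, 7, 1, so North Co. commits to Loc2. Subgame-perfect outcome: (Loc2, X) with payoffs (17, 20).

17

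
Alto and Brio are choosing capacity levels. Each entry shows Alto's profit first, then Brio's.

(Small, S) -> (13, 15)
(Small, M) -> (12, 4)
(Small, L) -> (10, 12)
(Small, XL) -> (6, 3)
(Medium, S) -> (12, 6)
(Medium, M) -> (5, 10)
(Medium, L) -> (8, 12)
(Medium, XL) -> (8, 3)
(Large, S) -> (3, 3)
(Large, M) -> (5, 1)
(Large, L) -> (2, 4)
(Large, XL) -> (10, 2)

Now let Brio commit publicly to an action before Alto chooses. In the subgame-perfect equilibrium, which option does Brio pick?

S

Alto best-responds to each possible Brio move:
- S → Alto plays Small (best of 13, 12, 3); Brio gets 15.
- M → Alto plays Small (best of 12, 5, 5); Brio gets 4.
- L → Alto plays Small (best of 10, 8, 2); Brio gets 12.
- XL → Alto plays Large (best of 6, 8, 10); Brio gets 2.
Maximizing over 15, 4, 12, 2, Brio chooses S. Subgame-perfect outcome: (Small, S) with payoffs (13, 15).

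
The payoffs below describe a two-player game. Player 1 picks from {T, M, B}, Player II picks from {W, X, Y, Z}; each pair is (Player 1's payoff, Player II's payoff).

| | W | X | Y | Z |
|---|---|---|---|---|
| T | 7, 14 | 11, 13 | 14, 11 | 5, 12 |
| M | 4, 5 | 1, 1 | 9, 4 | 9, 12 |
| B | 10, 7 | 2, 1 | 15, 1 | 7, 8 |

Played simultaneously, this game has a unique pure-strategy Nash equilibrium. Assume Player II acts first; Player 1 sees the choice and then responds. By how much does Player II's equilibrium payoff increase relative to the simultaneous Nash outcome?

1

Backward induction with Player II moving first.
- W: BR = B, leader payoff 7.
- X: BR = T, leader payoff 13.
- Y: BR = B, leader payoff 1.
- Z: BR = M, leader payoff 12.
Among 7, 13, 1, 12, the best is 13 at X. Subgame-perfect outcome: (T, X) with payoffs (11, 13).
For the simultaneous game, intersect best replies.
Player 1's best replies: W→B; X→T; Y→B; Z→M.
Player II's best replies: T→W; M→Z; B→Z.
The unique mutual best reply is (M, Z), giving (9, 12).
Player II's commitment gain: 13 − 12 = 1.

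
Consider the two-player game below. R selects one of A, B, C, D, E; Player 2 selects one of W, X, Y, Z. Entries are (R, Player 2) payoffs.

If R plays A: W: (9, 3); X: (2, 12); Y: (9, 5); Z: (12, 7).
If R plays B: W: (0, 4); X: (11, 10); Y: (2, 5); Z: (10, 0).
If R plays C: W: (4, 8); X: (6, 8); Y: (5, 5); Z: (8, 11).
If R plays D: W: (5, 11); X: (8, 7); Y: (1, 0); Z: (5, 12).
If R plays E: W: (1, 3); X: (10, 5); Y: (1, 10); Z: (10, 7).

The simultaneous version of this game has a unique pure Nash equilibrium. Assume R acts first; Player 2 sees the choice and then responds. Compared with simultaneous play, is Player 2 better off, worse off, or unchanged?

unchanged

Solve by backward induction (R leads).
- A → Player 2 plays X (best of 3, 12, 5, 7); R gets 2.
- B → Player 2 plays X (best of 4, 10, 5, 0); R gets 11.
- C → Player 2 plays Z (best of 8, 8, 5, 11); R gets 8.
- D → Player 2 plays Z (best of 11, 7, 0, 12); R gets 5.
- E → Player 2 plays Y (best of 3, 5, 10, 7); R gets 1.
Among 2, 11, 8, 5, 1, the best is 11 at B. Subgame-perfect outcome: (B, X) with payoffs (11, 10).
Under simultaneous play:
R's best replies: W→A; X→B; Y→A; Z→A.
Player 2's best replies: A→X; B→X; C→Z; D→Z; E→Y.
Only (B, X) has each player best-responding; Nash payoffs (11, 10).
Player 2 earns 10 sequentially versus 10 at the Nash outcome: unchanged.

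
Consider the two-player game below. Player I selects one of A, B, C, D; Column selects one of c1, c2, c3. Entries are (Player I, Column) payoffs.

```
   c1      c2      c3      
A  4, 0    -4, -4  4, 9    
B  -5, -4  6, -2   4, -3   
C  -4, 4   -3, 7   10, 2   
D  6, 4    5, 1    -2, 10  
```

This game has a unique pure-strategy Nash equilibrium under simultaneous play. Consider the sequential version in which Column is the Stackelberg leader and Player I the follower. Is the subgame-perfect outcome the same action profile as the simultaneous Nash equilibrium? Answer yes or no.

Backward induction with Column moving first.
- c1: BR = D, leader payoff 4.
- c2: BR = B, leader payoff -2.
- c3: BR = C, leader payoff 2.
Maximizing over 4, -2, 2, Column chooses c1. Subgame-perfect outcome: (D, c1) with payoffs (6, 4).
For the simultaneous game, intersect best replies.
Player I's best replies: c1→D; c2→B; c3→C.
Column's best replies: A→c3; B→c2; C→c2; D→c3.
The unique mutual best reply is (B, c2), giving (6, -2).
Sequential outcome (D, c1) differs from the Nash profile (B, c2).

no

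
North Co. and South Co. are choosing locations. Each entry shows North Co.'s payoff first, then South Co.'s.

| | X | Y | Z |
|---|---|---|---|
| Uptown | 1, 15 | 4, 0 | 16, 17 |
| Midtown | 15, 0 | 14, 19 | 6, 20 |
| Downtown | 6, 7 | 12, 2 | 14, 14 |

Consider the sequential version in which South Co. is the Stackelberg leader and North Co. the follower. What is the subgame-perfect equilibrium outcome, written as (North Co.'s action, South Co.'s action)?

Work backward from North Co.'s decision.
- X: North Co. compares 1, 15, 6 and picks Midtown; South Co. would get 0.
- Y: North Co. compares 4, 14, 12 and picks Midtown; South Co. would get 19.
- Z: North Co. compares 16, 6, 14 and picks Uptown; South Co. would get 17.
Maximizing over 0, 19, 17, South Co. chooses Y. Subgame-perfect outcome: (Midtown, Y) with payoffs (14, 19).

(Midtown, Y)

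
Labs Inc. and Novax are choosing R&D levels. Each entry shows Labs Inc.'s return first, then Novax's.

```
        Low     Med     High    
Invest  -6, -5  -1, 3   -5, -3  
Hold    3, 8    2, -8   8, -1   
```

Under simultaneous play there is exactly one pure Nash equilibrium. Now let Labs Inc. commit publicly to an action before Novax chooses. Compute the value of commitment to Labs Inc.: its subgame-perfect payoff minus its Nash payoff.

Novax best-responds to each possible Labs Inc. move:
- Invest: BR = Med, leader payoff -1.
- Hold: BR = Low, leader payoff 3.
Maximizing over -1, 3, Labs Inc. chooses Hold. Subgame-perfect outcome: (Hold, Low) with payoffs (3, 8).
Under simultaneous play:
Labs Inc.'s best replies: Low→Hold; Med→Hold; High→Hold.
Novax's best replies: Invest→Med; Hold→Low.
The unique mutual best reply is (Hold, Low), giving (3, 8).
Labs Inc.'s commitment gain: 3 − 3 = 0.

0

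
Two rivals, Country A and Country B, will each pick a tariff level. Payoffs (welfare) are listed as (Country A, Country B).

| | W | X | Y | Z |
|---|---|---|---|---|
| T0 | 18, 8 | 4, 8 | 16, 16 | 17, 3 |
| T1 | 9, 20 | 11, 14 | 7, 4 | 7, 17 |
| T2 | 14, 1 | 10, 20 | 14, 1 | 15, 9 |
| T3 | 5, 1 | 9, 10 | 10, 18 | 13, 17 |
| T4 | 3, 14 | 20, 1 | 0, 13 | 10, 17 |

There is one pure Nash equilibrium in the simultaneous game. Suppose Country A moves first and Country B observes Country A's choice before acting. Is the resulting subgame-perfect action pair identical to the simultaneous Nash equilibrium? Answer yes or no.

Backward induction with Country A moving first.
- T0: BR = Y, leader payoff 16.
- T1: BR = W, leader payoff 9.
- T2: BR = X, leader payoff 10.
- T3: BR = Y, leader payoff 10.
- T4: BR = Z, leader payoff 10.
Maximizing over 16, 9, 10, 10, 10, Country A chooses T0. Subgame-perfect outcome: (T0, Y) with payoffs (16, 16).
Under simultaneous play:
Country A's best replies: W→T0; X→T4; Y→T0; Z→T0.
Country B's best replies: T0→Y; T1→W; T2→X; T3→Y; T4→Z.
The unique mutual best reply is (T0, Y), giving (16, 16).
Sequential outcome (T0, Y) coincides with the Nash profile (T0, Y).

yes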